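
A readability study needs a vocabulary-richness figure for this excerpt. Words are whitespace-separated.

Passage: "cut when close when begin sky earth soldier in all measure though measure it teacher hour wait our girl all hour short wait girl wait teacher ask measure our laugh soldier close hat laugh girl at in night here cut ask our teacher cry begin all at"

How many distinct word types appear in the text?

Distinct types: {all, ask, at, begin, close, cry, cut, earth, girl, hat, here, hour, in, it, laugh, measure, night, our, short, sky, soldier, teacher, though, wait, when}
V = 25

25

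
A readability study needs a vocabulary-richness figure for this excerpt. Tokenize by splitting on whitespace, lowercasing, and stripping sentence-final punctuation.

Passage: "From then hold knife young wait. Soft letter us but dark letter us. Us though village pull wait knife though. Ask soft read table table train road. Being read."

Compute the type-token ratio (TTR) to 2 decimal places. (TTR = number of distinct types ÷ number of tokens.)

0.69

N = 29 tokens, V = 20 types.
TTR = V / N = 20 / 29 = 0.69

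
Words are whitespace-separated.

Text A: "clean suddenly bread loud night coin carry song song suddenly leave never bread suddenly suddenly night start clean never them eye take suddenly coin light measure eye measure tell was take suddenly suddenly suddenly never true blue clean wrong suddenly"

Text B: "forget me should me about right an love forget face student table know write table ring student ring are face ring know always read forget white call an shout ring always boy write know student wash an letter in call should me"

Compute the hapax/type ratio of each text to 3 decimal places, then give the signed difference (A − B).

0.046

A: hapax=11, V=21, ratio=0.524
B: hapax=11, V=23, ratio=0.478
Difference = 0.524 − 0.478 = 0.046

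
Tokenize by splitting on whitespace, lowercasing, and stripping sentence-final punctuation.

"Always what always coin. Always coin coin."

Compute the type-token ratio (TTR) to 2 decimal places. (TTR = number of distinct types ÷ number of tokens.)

0.43

N = 7 tokens, V = 3 types.
TTR = V / N = 3 / 7 = 0.43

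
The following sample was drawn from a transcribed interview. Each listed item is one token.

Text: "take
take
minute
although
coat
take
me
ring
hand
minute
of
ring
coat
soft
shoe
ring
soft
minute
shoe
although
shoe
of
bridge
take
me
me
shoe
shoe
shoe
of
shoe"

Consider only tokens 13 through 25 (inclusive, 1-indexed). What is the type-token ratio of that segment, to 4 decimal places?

Segment tokens 13–25: coat, soft, shoe, ring, soft, minute, shoe, although, shoe, of, bridge, take, me
Segment N = 13, segment V = 10.
TTR = 10 / 13 = 0.7692

0.7692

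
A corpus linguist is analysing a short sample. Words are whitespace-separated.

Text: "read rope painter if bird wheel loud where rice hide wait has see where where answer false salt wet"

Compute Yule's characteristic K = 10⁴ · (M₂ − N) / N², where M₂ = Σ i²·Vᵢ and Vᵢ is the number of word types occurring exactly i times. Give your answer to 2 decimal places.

166.20

Frequencies: where:3, read:1, rope:1, painter:1, if:1, bird:1, wheel:1, loud:1, rice:1, hide:1, wait:1, has:1, see:1, answer:1, false:1, salt:1, wet:1
N = 19. Frequency spectrum: V_1=16, V_3=1
M₂ = 1²·16 + 3²·1 = 25
K = 10000 × (25 − 19) / 19² = 166.20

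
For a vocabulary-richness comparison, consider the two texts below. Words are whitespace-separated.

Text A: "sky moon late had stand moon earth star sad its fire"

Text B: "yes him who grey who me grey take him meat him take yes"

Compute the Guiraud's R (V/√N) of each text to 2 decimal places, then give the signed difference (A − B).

1.08

A: V=10, N=11, R=3.02
B: V=7, N=13, R=1.94
Difference = 3.02 − 1.94 = 1.08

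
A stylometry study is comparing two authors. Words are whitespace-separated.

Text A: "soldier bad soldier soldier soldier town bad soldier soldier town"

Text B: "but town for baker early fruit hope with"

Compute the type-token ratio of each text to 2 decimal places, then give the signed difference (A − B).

-0.70

TTR(A) = 3/10 = 0.30
TTR(B) = 8/8 = 1.00
Difference = 0.30 − 1.00 = -0.70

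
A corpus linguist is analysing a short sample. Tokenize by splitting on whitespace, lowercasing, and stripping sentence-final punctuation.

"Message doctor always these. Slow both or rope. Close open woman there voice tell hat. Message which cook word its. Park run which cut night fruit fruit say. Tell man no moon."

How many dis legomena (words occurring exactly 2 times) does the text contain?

Frequencies: message:2, tell:2, which:2, fruit:2, doctor:1, always:1, these:1, slow:1, both:1, or:1, rope:1, close:1, open:1, woman:1, there:1, voice:1, hat:1, cook:1, word:1, its:1, … (8 more, each freq 1)
Words with frequency 2: fruit, message, tell, which

4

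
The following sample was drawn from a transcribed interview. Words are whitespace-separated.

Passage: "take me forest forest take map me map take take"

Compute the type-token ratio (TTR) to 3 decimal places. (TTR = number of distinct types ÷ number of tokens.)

N = 10 tokens, V = 4 types.
TTR = V / N = 4 / 10 = 0.400

0.400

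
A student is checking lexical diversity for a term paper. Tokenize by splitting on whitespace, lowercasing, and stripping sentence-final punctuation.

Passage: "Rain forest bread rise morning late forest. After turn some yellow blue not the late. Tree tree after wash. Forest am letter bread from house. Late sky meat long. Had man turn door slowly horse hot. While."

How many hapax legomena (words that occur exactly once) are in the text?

Frequencies: forest:3, late:3, bread:2, after:2, turn:2, tree:2, rain:1, rise:1, morning:1, some:1, yellow:1, blue:1, not:1, the:1, wash:1, am:1, letter:1, from:1, house:1, sky:1, … (9 more, each freq 1)
Hapax (freq=1): am, blue, door, from, had, horse, hot, house, letter, long, man, meat, morning, not, rain, rise, sky, slowly, some, the, wash, while, yellow

23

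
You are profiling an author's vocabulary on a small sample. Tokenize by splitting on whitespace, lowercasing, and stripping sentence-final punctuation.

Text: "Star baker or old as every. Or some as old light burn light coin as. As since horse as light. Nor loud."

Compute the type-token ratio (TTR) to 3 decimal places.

N = 22 tokens, V = 14 types.
TTR = V / N = 14 / 22 = 0.636

0.636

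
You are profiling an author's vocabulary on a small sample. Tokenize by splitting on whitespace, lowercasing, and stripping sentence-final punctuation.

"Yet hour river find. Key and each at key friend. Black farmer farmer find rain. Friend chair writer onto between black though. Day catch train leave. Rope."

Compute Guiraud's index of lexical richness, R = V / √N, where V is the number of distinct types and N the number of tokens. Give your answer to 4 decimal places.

4.2339

N = 27, V = 22.
√N = 5.196152
R = 22 / 5.196152 = 4.2339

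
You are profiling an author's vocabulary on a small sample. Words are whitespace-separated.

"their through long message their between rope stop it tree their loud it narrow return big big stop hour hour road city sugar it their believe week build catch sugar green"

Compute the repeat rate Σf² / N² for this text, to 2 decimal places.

Frequencies: their:4, it:3, stop:2, big:2, hour:2, sugar:2, through:1, long:1, message:1, between:1, rope:1, tree:1, loud:1, narrow:1, return:1, road:1, city:1, believe:1, week:1, build:1, … (2 more, each freq 1)
Σf² = 57; N² = 961
Repeat rate = 57 / 961 = 0.06

0.06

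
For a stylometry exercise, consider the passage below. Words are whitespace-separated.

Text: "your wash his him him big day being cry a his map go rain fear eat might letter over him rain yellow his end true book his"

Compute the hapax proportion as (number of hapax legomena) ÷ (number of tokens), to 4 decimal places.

Frequencies: his:4, him:3, rain:2, your:1, wash:1, big:1, day:1, being:1, cry:1, a:1, map:1, go:1, fear:1, eat:1, might:1, letter:1, over:1, yellow:1, end:1, true:1, … (1 more, each freq 1)
Hapax count = 18; token count = 27.
Ratio = 18 / 27 = 0.6667

0.6667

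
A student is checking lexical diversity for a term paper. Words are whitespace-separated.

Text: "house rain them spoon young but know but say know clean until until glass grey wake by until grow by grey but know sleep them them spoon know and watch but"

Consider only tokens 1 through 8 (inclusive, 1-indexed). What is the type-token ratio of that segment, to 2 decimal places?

0.88

Segment tokens 1–8: house, rain, them, spoon, young, but, know, but
Segment N = 8, segment V = 7.
TTR = 7 / 8 = 0.88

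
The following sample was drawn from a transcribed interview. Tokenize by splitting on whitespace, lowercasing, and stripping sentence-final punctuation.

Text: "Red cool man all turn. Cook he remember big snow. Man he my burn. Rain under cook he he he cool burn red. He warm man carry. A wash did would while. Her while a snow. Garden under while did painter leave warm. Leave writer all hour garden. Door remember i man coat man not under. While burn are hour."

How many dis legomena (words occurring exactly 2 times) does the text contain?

Frequencies: he:6, man:5, while:4, burn:3, under:3, red:2, cool:2, all:2, cook:2, remember:2, snow:2, warm:2, a:2, did:2, garden:2, leave:2, hour:2, turn:1, big:1, my:1, … (12 more, each freq 1)
Words with frequency 2: a, all, cook, cool, did, garden, hour, leave, red, remember, snow, warm

12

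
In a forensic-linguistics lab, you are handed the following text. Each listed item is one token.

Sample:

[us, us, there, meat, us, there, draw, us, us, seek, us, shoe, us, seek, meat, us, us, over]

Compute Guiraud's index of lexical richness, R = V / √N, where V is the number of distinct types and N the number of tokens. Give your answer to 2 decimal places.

1.65

N = 18, V = 7.
√N = 4.242641
R = 7 / 4.242641 = 1.65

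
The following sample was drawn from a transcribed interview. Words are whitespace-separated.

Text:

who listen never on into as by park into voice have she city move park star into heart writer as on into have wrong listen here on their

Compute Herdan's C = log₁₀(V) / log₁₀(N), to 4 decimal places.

N = 28, V = 19.
log₁₀(V) = 1.278754, log₁₀(N) = 1.447158
C = 1.278754 / 1.447158 = 0.8836

0.8836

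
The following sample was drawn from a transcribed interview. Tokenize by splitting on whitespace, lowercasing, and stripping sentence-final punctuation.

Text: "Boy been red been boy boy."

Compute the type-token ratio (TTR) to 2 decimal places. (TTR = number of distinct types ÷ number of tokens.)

0.50

N = 6 tokens, V = 3 types.
TTR = V / N = 3 / 6 = 0.50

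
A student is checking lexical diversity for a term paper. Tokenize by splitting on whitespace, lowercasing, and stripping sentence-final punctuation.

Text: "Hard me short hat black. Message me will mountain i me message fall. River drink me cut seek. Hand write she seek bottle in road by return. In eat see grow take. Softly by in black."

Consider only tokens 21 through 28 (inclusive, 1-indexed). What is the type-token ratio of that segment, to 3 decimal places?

Segment tokens 21–28: she, seek, bottle, in, road, by, return, in
Segment N = 8, segment V = 7.
TTR = 7 / 8 = 0.875

0.875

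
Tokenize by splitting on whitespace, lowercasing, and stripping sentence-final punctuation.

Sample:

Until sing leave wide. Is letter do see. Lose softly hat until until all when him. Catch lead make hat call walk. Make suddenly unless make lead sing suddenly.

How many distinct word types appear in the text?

Distinct types: {all, call, catch, do, hat, him, is, lead, leave, letter, lose, make, see, sing, softly, suddenly, unless, until, walk, when, wide}
V = 21

21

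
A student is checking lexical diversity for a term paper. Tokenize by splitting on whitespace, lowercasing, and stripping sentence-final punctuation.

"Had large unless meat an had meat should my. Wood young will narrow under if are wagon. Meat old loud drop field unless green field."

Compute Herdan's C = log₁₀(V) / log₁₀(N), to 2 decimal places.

0.93

N = 25, V = 20.
log₁₀(V) = 1.301030, log₁₀(N) = 1.397940
C = 1.301030 / 1.397940 = 0.93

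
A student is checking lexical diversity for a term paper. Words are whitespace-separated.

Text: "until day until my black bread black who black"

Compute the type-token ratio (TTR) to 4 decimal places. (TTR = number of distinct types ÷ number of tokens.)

N = 9 tokens, V = 6 types.
TTR = V / N = 6 / 9 = 0.6667

0.6667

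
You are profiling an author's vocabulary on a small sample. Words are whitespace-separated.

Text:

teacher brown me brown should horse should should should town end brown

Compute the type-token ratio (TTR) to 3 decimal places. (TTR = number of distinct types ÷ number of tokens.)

0.583

N = 12 tokens, V = 7 types.
TTR = V / N = 7 / 12 = 0.583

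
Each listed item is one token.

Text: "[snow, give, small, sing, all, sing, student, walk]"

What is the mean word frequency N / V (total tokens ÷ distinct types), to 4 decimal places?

N = 8 tokens, V = 7 types.
Mean frequency = N / V = 8 / 7 = 1.1429

1.1429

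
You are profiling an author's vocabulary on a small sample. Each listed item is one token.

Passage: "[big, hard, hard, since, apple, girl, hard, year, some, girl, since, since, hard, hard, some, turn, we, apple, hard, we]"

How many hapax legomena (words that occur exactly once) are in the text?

3

Frequencies: hard:6, since:3, apple:2, girl:2, some:2, we:2, big:1, year:1, turn:1
Hapax (freq=1): big, turn, year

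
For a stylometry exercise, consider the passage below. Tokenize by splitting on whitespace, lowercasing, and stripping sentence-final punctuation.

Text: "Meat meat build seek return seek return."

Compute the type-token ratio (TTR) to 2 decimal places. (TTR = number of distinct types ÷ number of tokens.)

0.57

N = 7 tokens, V = 4 types.
TTR = V / N = 4 / 7 = 0.57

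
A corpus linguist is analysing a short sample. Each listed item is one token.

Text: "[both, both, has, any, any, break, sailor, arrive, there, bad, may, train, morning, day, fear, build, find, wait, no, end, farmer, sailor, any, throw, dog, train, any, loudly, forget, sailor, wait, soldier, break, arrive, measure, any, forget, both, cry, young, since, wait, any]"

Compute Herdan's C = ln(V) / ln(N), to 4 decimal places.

0.8859

N = 43, V = 28.
ln(V) = 3.332205, ln(N) = 3.761200
C = 3.332205 / 3.761200 = 0.8859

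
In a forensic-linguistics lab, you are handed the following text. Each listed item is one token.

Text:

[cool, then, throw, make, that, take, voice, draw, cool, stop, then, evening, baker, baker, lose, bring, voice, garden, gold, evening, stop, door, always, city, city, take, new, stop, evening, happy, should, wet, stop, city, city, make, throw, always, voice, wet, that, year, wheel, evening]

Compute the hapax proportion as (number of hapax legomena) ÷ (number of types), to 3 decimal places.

0.458

Frequencies: stop:4, evening:4, city:4, voice:3, cool:2, then:2, throw:2, make:2, that:2, take:2, baker:2, always:2, wet:2, draw:1, lose:1, bring:1, garden:1, gold:1, door:1, new:1, … (4 more, each freq 1)
Hapax count = 11; type count = 24.
Ratio = 11 / 24 = 0.458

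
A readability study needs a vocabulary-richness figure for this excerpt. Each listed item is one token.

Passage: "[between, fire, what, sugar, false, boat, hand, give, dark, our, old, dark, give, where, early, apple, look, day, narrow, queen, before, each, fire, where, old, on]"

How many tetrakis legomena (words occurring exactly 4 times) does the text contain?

0

Frequencies: fire:2, give:2, dark:2, old:2, where:2, between:1, what:1, sugar:1, false:1, boat:1, hand:1, our:1, early:1, apple:1, look:1, day:1, narrow:1, queen:1, before:1, each:1, … (1 more, each freq 1)
Words with frequency 4: (none)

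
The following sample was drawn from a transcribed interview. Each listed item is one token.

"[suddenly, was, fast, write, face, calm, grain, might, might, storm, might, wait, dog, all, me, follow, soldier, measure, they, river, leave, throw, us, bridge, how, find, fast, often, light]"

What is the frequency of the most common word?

3

Frequencies: might:3, fast:2, suddenly:1, was:1, write:1, face:1, calm:1, grain:1, storm:1, wait:1, dog:1, all:1, me:1, follow:1, soldier:1, measure:1, they:1, river:1, leave:1, throw:1, … (6 more, each freq 1)
Most common: 'might' with frequency 3.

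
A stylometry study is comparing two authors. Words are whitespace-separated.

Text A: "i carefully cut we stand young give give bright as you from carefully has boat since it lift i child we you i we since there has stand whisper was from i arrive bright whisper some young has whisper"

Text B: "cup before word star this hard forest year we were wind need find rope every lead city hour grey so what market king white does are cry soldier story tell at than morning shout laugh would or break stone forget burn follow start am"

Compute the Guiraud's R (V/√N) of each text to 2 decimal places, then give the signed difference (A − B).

A: V=22, N=39, R=3.52
B: V=44, N=44, R=6.63
Difference = 3.52 − 6.63 = -3.11

-3.11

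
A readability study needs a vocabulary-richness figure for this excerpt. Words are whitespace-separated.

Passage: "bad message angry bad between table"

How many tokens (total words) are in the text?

6

Tokens: bad, message, angry, bad, between, table
N = 6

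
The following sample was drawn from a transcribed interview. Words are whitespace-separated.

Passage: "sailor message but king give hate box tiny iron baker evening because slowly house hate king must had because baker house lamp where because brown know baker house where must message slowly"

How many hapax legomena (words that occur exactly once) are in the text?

11

Frequencies: baker:3, because:3, house:3, message:2, king:2, hate:2, slowly:2, must:2, where:2, sailor:1, but:1, give:1, box:1, tiny:1, iron:1, evening:1, had:1, lamp:1, brown:1, know:1
Hapax (freq=1): box, brown, but, evening, give, had, iron, know, lamp, sailor, tiny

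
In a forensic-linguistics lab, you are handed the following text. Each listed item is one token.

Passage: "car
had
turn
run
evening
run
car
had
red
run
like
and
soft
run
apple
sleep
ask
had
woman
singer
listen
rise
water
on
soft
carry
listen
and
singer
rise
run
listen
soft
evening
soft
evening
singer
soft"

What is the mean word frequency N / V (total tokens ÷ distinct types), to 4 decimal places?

2.0000

N = 38 tokens, V = 19 types.
Mean frequency = N / V = 38 / 19 = 2.0000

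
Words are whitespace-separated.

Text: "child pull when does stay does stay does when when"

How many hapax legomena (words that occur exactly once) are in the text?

2

Frequencies: when:3, does:3, stay:2, child:1, pull:1
Hapax (freq=1): child, pull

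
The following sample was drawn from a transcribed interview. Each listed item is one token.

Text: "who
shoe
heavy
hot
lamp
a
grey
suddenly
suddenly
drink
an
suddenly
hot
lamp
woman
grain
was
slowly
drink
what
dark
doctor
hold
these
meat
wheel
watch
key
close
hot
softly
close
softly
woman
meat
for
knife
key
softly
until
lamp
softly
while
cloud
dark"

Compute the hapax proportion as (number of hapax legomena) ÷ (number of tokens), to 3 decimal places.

Frequencies: softly:4, hot:3, lamp:3, suddenly:3, drink:2, woman:2, dark:2, meat:2, key:2, close:2, who:1, shoe:1, heavy:1, a:1, grey:1, an:1, grain:1, was:1, slowly:1, what:1, … (10 more, each freq 1)
Hapax count = 20; token count = 45.
Ratio = 20 / 45 = 0.444

0.444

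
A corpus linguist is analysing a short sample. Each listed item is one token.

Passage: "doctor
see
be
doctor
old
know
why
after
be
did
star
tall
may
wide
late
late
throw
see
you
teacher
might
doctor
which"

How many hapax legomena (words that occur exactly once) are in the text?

14

Frequencies: doctor:3, see:2, be:2, late:2, old:1, know:1, why:1, after:1, did:1, star:1, tall:1, may:1, wide:1, throw:1, you:1, teacher:1, might:1, which:1
Hapax (freq=1): after, did, know, may, might, old, star, tall, teacher, throw, which, why, wide, you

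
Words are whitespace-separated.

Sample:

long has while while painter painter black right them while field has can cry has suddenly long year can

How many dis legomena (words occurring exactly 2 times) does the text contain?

3

Frequencies: has:3, while:3, long:2, painter:2, can:2, black:1, right:1, them:1, field:1, cry:1, suddenly:1, year:1
Words with frequency 2: can, long, painter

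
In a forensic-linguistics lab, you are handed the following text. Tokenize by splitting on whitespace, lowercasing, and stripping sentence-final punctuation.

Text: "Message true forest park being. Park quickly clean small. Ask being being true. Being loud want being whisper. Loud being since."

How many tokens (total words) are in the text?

Tokens: message, true, forest, park, being, park, quickly, clean, small, ask, being, being, true, being, loud, want, being, whisper, loud, being, since
N = 21

21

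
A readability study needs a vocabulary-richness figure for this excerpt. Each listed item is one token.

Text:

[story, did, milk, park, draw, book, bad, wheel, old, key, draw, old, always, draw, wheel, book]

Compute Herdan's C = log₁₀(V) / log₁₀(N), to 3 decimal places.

0.865

N = 16, V = 11.
log₁₀(V) = 1.041393, log₁₀(N) = 1.204120
C = 1.041393 / 1.204120 = 0.865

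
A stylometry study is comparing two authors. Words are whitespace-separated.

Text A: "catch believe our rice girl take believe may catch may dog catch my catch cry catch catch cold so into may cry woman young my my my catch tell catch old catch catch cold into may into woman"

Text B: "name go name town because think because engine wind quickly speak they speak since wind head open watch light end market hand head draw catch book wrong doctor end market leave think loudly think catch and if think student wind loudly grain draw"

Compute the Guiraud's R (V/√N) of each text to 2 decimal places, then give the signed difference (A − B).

A: V=17, N=38, R=2.76
B: V=29, N=43, R=4.42
Difference = 2.76 − 4.42 = -1.66

-1.66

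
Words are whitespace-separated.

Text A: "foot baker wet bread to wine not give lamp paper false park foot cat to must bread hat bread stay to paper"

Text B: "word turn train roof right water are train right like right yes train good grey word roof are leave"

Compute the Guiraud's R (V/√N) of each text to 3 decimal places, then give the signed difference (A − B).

0.658

A: V=16, N=22, R=3.411
B: V=12, N=19, R=2.753
Difference = 3.411 − 2.753 = 0.658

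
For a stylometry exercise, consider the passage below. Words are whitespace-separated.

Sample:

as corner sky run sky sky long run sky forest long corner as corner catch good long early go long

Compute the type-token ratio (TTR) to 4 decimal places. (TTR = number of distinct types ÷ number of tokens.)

0.5000

N = 20 tokens, V = 10 types.
TTR = V / N = 10 / 20 = 0.5000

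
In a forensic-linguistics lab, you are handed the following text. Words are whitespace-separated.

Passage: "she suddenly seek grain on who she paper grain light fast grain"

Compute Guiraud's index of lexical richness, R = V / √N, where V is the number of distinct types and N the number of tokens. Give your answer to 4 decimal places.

2.5981

N = 12, V = 9.
√N = 3.464102
R = 9 / 3.464102 = 2.5981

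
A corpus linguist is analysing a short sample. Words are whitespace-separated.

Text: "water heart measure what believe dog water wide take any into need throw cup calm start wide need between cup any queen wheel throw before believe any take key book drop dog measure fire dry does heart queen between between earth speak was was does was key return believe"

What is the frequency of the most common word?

3

Frequencies: believe:3, any:3, between:3, was:3, water:2, heart:2, measure:2, dog:2, wide:2, take:2, need:2, throw:2, cup:2, queen:2, key:2, does:2, what:1, into:1, calm:1, start:1, … (9 more, each freq 1)
Most common: 'believe' with frequency 3.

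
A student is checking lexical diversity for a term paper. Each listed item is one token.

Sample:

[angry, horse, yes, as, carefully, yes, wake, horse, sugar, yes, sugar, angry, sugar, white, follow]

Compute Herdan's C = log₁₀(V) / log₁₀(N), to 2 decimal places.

0.81

N = 15, V = 9.
log₁₀(V) = 0.954243, log₁₀(N) = 1.176091
C = 0.954243 / 1.176091 = 0.81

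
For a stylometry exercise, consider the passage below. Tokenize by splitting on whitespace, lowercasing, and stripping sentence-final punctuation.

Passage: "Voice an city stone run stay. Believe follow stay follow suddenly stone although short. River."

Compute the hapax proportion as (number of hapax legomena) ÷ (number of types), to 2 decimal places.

Frequencies: stone:2, stay:2, follow:2, voice:1, an:1, city:1, run:1, believe:1, suddenly:1, although:1, short:1, river:1
Hapax count = 9; type count = 12.
Ratio = 9 / 12 = 0.75

0.75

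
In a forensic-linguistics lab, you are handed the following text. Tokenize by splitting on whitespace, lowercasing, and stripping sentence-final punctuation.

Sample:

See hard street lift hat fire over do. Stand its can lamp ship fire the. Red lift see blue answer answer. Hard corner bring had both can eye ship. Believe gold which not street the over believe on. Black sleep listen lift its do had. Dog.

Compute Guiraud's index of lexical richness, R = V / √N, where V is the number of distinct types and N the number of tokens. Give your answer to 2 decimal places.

4.57

N = 46, V = 31.
√N = 6.782330
R = 31 / 6.782330 = 4.57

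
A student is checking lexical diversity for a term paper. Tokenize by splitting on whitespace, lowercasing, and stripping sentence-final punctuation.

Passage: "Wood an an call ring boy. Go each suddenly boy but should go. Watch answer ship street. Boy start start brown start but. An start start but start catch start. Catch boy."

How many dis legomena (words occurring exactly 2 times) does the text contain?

Frequencies: start:7, boy:4, an:3, but:3, go:2, catch:2, wood:1, call:1, ring:1, each:1, suddenly:1, should:1, watch:1, answer:1, ship:1, street:1, brown:1
Words with frequency 2: catch, go

2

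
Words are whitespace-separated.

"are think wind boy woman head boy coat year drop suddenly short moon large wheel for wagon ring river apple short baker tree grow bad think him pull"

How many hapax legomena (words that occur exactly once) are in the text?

Frequencies: think:2, boy:2, short:2, are:1, wind:1, woman:1, head:1, coat:1, year:1, drop:1, suddenly:1, moon:1, large:1, wheel:1, for:1, wagon:1, ring:1, river:1, apple:1, baker:1, … (5 more, each freq 1)
Hapax (freq=1): apple, are, bad, baker, coat, drop, for, grow, head, him, large, moon, pull, ring, river, suddenly, tree, wagon, wheel, wind, woman, year

22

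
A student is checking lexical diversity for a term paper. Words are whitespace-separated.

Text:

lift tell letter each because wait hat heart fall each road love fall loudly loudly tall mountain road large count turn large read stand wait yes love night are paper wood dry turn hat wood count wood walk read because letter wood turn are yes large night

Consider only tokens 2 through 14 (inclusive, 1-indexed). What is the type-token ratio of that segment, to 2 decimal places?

0.85

Segment tokens 2–14: tell, letter, each, because, wait, hat, heart, fall, each, road, love, fall, loudly
Segment N = 13, segment V = 11.
TTR = 11 / 13 = 0.85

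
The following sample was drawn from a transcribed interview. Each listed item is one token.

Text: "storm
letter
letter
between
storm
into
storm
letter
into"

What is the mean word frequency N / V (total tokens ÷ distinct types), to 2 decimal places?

N = 9 tokens, V = 4 types.
Mean frequency = N / V = 9 / 4 = 2.25

2.25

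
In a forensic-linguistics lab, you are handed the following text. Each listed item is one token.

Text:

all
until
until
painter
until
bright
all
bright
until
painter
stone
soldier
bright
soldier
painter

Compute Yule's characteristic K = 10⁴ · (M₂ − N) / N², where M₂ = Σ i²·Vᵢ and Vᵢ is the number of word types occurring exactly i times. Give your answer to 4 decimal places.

Frequencies: until:4, painter:3, bright:3, all:2, soldier:2, stone:1
N = 15. Frequency spectrum: V_1=1, V_2=2, V_3=2, V_4=1
M₂ = 1²·1 + 2²·2 + 3²·2 + 4²·1 = 43
K = 10000 × (43 − 15) / 15² = 1244.4444

1244.4444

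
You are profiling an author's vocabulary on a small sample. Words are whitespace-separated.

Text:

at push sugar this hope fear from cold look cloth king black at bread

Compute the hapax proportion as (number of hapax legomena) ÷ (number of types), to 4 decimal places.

0.9231

Frequencies: at:2, push:1, sugar:1, this:1, hope:1, fear:1, from:1, cold:1, look:1, cloth:1, king:1, black:1, bread:1
Hapax count = 12; type count = 13.
Ratio = 12 / 13 = 0.9231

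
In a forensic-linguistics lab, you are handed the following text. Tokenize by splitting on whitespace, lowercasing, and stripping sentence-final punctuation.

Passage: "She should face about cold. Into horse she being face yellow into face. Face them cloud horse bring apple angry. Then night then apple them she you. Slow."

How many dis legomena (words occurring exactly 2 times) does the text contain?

Frequencies: face:4, she:3, into:2, horse:2, them:2, apple:2, then:2, should:1, about:1, cold:1, being:1, yellow:1, cloud:1, bring:1, angry:1, night:1, you:1, slow:1
Words with frequency 2: apple, horse, into, them, then

5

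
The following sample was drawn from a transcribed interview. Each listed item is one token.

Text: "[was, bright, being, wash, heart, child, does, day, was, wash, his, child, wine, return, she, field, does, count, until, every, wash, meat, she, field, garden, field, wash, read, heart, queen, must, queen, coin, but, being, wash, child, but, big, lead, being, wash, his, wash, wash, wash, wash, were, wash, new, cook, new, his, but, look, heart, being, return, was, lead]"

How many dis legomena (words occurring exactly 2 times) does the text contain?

6

Frequencies: wash:11, being:4, was:3, heart:3, child:3, his:3, field:3, but:3, does:2, return:2, she:2, queen:2, lead:2, new:2, bright:1, day:1, wine:1, count:1, until:1, every:1, … (9 more, each freq 1)
Words with frequency 2: does, lead, new, queen, return, she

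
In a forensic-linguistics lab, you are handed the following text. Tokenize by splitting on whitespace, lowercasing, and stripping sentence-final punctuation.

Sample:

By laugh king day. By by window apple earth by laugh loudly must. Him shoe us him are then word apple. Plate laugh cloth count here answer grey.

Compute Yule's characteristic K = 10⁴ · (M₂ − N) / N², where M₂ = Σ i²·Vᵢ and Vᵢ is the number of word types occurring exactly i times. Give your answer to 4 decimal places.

280.6122

Frequencies: by:4, laugh:3, apple:2, him:2, king:1, day:1, window:1, earth:1, loudly:1, must:1, shoe:1, us:1, are:1, then:1, word:1, plate:1, cloth:1, count:1, here:1, answer:1, … (1 more, each freq 1)
N = 28. Frequency spectrum: V_1=17, V_2=2, V_3=1, V_4=1
M₂ = 1²·17 + 2²·2 + 3²·1 + 4²·1 = 50
K = 10000 × (50 − 28) / 28² = 280.6122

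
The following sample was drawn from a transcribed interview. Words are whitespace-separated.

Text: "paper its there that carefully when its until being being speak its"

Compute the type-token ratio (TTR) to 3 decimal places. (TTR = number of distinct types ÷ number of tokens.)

0.750

N = 12 tokens, V = 9 types.
TTR = V / N = 9 / 12 = 0.750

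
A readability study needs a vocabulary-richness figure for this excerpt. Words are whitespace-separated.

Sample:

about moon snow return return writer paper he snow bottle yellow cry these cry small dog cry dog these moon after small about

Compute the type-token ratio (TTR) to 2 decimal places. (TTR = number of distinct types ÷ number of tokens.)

N = 23 tokens, V = 14 types.
TTR = V / N = 14 / 23 = 0.61

0.61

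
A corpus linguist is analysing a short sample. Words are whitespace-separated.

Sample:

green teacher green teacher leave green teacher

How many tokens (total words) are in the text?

Tokens: green, teacher, green, teacher, leave, green, teacher
N = 7

7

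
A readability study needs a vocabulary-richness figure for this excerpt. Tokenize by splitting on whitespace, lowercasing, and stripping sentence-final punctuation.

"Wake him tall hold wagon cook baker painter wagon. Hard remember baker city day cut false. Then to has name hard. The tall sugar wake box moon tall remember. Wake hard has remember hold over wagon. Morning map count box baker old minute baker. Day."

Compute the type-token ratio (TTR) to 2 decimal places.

0.62

N = 45 tokens, V = 28 types.
TTR = V / N = 28 / 45 = 0.62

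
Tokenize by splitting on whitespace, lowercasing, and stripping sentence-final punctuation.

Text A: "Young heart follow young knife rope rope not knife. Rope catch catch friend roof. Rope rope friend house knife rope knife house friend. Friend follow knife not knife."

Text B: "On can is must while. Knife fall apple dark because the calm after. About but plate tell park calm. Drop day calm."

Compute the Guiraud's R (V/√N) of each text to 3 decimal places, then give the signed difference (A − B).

-2.374

A: V=10, N=28, R=1.890
B: V=20, N=22, R=4.264
Difference = 1.890 − 4.264 = -2.374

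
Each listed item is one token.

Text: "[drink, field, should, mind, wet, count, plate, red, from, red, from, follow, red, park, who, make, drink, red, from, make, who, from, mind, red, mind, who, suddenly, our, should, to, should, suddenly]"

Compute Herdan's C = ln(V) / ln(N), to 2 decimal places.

N = 32, V = 16.
ln(V) = 2.772589, ln(N) = 3.465736
C = 2.772589 / 3.465736 = 0.80

0.80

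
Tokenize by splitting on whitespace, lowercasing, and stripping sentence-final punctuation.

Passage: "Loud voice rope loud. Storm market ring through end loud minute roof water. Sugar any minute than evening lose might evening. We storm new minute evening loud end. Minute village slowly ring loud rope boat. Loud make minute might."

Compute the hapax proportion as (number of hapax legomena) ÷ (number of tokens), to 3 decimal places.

0.385

Frequencies: loud:6, minute:5, evening:3, rope:2, storm:2, ring:2, end:2, might:2, voice:1, market:1, through:1, roof:1, water:1, sugar:1, any:1, than:1, lose:1, we:1, new:1, village:1, … (3 more, each freq 1)
Hapax count = 15; token count = 39.
Ratio = 15 / 39 = 0.385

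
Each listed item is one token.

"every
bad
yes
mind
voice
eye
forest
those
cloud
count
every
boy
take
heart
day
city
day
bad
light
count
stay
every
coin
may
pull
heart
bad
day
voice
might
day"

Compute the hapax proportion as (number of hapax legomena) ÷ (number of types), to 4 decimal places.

Frequencies: day:4, every:3, bad:3, voice:2, count:2, heart:2, yes:1, mind:1, eye:1, forest:1, those:1, cloud:1, boy:1, take:1, city:1, light:1, stay:1, coin:1, may:1, pull:1, … (1 more, each freq 1)
Hapax count = 15; type count = 21.
Ratio = 15 / 21 = 0.7143

0.7143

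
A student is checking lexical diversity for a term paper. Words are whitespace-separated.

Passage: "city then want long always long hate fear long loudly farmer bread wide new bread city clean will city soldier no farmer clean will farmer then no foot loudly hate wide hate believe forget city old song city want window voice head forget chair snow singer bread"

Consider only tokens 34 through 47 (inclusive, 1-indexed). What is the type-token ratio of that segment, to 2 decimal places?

0.86

Segment tokens 34–47: forget, city, old, song, city, want, window, voice, head, forget, chair, snow, singer, bread
Segment N = 14, segment V = 12.
TTR = 12 / 14 = 0.86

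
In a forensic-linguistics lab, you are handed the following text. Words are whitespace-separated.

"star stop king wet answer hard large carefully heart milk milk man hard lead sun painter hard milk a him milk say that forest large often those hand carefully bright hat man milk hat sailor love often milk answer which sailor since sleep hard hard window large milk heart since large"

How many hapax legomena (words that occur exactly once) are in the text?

19

Frequencies: milk:7, hard:5, large:4, answer:2, carefully:2, heart:2, man:2, often:2, hat:2, sailor:2, since:2, star:1, stop:1, king:1, wet:1, lead:1, sun:1, painter:1, a:1, him:1, … (10 more, each freq 1)
Hapax (freq=1): a, bright, forest, hand, him, king, lead, love, painter, say, sleep, star, stop, sun, that, those, wet, which, window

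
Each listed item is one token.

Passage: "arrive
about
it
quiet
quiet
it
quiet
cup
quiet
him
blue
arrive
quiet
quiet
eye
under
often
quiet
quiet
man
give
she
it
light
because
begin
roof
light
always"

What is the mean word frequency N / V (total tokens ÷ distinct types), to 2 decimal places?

1.61

N = 29 tokens, V = 18 types.
Mean frequency = N / V = 29 / 18 = 1.61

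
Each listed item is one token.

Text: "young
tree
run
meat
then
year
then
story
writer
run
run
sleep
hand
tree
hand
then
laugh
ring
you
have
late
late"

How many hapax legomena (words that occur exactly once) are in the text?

Frequencies: run:3, then:3, tree:2, hand:2, late:2, young:1, meat:1, year:1, story:1, writer:1, sleep:1, laugh:1, ring:1, you:1, have:1
Hapax (freq=1): have, laugh, meat, ring, sleep, story, writer, year, you, young

10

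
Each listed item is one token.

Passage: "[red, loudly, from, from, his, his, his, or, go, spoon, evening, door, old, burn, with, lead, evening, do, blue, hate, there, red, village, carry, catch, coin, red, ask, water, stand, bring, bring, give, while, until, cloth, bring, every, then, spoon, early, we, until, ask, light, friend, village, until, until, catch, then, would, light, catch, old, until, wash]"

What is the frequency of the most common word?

Frequencies: until:5, red:3, his:3, catch:3, bring:3, from:2, spoon:2, evening:2, old:2, village:2, ask:2, then:2, light:2, loudly:1, or:1, go:1, door:1, burn:1, with:1, lead:1, … (17 more, each freq 1)
Most common: 'until' with frequency 5.

5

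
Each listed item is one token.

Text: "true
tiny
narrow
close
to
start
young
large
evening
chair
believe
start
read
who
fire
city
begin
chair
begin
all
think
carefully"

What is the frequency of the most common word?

Frequencies: start:2, chair:2, begin:2, true:1, tiny:1, narrow:1, close:1, to:1, young:1, large:1, evening:1, believe:1, read:1, who:1, fire:1, city:1, all:1, think:1, carefully:1
Most common: 'start' with frequency 2.

2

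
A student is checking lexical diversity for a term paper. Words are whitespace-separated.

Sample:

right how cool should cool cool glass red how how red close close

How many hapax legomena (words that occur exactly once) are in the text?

Frequencies: how:3, cool:3, red:2, close:2, right:1, should:1, glass:1
Hapax (freq=1): glass, right, should

3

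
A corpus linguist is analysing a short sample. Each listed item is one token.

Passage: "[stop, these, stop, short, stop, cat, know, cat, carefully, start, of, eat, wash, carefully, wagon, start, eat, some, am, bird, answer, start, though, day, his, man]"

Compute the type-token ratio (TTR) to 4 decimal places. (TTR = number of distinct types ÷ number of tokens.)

0.7308

N = 26 tokens, V = 19 types.
TTR = V / N = 19 / 26 = 0.7308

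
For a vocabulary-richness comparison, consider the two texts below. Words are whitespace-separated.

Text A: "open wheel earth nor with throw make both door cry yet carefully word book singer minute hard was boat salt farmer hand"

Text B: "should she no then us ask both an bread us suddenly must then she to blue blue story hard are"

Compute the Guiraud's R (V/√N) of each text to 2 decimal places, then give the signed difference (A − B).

A: V=22, N=22, R=4.69
B: V=16, N=20, R=3.58
Difference = 4.69 − 3.58 = 1.11

1.11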